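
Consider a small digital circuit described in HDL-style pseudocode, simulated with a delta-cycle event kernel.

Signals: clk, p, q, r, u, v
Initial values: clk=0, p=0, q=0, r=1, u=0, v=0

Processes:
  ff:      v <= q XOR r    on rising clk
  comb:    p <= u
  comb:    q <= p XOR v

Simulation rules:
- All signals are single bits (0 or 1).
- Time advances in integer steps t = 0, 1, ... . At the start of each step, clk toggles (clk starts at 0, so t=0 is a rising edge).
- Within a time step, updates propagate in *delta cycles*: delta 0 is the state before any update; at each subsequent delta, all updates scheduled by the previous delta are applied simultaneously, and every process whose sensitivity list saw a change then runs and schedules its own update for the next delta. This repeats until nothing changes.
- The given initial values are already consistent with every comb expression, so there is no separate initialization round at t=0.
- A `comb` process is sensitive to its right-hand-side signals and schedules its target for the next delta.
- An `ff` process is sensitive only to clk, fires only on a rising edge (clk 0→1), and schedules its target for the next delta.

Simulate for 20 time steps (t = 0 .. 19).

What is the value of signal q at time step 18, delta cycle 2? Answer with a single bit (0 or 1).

t=0 Δ0: v=0 q=0 p=0 u=0 r=1 clk=0
  Δ1: clk:0→1
  Δ2: v:0→1
  Δ3: q:0→1
  (3Δ to stable)
t=1 Δ0: v=1 q=1 p=0 u=0 r=1 clk=1
  Δ1: clk:1→0
  (1Δ to stable)
t=2 Δ0: v=1 q=1 p=0 u=0 r=1 clk=0
  Δ1: clk:0→1
  Δ2: v:1→0
  Δ3: q:1→0
  (3Δ to stable)
t=3 Δ0: v=0 q=0 p=0 u=0 r=1 clk=1
  Δ1: clk:1→0
  (1Δ to stable)
t=4 Δ0: v=0 q=0 p=0 u=0 r=1 clk=0
  Δ1: clk:0→1
  Δ2: v:0→1
  Δ3: q:0→1
  (3Δ to stable)
t=5 Δ0: v=1 q=1 p=0 u=0 r=1 clk=1
  Δ1: clk:1→0
  (1Δ to stable)
t=6 Δ0: v=1 q=1 p=0 u=0 r=1 clk=0
  Δ1: clk:0→1
  Δ2: v:1→0
  Δ3: q:1→0
  (3Δ to stable)
t=7 Δ0: v=0 q=0 p=0 u=0 r=1 clk=1
  Δ1: clk:1→0
  (1Δ to stable)
t=8 Δ0: v=0 q=0 p=0 u=0 r=1 clk=0
  Δ1: clk:0→1
  Δ2: v:0→1
  Δ3: q:0→1
  (3Δ to stable)
t=9 Δ0: v=1 q=1 p=0 u=0 r=1 clk=1
  Δ1: clk:1→0
  (1Δ to stable)
t=10 Δ0: v=1 q=1 p=0 u=0 r=1 clk=0
  Δ1: clk:0→1
  Δ2: v:1→0
  Δ3: q:1→0
  (3Δ to stable)
t=11 Δ0: v=0 q=0 p=0 u=0 r=1 clk=1
  Δ1: clk:1→0
  (1Δ to stable)
t=12 Δ0: v=0 q=0 p=0 u=0 r=1 clk=0
  Δ1: clk:0→1
  Δ2: v:0→1
  Δ3: q:0→1
  (3Δ to stable)
t=13 Δ0: v=1 q=1 p=0 u=0 r=1 clk=1
  Δ1: clk:1→0
  (1Δ to stable)
t=14 Δ0: v=1 q=1 p=0 u=0 r=1 clk=0
  Δ1: clk:0→1
  Δ2: v:1→0
  Δ3: q:1→0
  (3Δ to stable)
t=15 Δ0: v=0 q=0 p=0 u=0 r=1 clk=1
  Δ1: clk:1→0
  (1Δ to stable)
t=16 Δ0: v=0 q=0 p=0 u=0 r=1 clk=0
  Δ1: clk:0→1
  Δ2: v:0→1
  Δ3: q:0→1
  (3Δ to stable)
t=17 Δ0: v=1 q=1 p=0 u=0 r=1 clk=1
  Δ1: clk:1→0
  (1Δ to stable)
t=18 Δ0: v=1 q=1 p=0 u=0 r=1 clk=0
  Δ1: clk:0→1
  Δ2: v:1→0
  Δ3: q:1→0
  (3Δ to stable)
t=19 Δ0: v=0 q=0 p=0 u=0 r=1 clk=1
  Δ1: clk:1→0
  (1Δ to stable)

1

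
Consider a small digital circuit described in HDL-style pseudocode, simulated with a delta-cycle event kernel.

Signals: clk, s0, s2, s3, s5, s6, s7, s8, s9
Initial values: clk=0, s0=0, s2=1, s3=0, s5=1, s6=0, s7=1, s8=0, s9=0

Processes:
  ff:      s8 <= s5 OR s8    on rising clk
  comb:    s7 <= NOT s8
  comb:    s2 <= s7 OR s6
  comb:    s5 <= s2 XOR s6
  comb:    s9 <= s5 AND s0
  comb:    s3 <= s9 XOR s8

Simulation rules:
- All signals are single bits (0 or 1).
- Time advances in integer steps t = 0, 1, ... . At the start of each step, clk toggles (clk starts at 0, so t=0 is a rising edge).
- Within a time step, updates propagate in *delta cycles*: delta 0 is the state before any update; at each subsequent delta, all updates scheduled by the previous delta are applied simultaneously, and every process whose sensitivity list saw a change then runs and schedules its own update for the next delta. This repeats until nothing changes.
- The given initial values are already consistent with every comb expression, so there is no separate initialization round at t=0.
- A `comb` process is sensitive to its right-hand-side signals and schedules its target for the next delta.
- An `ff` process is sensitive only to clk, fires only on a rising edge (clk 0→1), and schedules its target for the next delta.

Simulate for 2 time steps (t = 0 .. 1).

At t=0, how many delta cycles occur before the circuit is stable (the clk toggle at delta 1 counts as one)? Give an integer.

[bits: s9,s0,s7,s3,s8,s6,clk,s2,s5]
t=0: Δ0=001000011 Δ1=001000111 Δ2=001010111 Δ3=000110111 Δ4=000110101 Δ5=000110100 | 5Δ
t=1: Δ0=000110100 Δ1=000110000 | 1Δ

5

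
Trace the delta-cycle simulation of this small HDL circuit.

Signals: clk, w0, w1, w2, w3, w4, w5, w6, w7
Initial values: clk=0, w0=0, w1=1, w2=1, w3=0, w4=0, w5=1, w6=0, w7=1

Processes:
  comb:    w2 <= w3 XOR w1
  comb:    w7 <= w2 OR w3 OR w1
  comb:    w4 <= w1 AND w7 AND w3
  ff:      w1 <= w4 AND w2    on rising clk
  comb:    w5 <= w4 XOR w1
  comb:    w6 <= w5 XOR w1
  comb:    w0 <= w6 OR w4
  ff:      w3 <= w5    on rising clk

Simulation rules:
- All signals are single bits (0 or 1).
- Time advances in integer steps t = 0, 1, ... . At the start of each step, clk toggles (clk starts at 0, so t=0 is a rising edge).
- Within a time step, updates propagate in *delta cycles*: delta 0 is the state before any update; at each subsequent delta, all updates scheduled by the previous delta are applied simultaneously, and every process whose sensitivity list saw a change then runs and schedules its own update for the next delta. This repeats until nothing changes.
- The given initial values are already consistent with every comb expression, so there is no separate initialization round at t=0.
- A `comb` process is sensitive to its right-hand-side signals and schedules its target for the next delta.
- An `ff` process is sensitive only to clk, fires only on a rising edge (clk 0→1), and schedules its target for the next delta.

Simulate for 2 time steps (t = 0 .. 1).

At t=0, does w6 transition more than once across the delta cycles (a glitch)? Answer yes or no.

t=0 Δ0: w4=0 w6=0 w1=1 clk=0 w0=0 w7=1 w5=1 w2=1 w3=0
  Δ1: clk:0→1
  Δ2: w1:1→0, w3:0→1
  Δ3: w6:0→1, w5:1→0
  Δ4: w6:1→0, w0:0→1
  Δ5: w0:1→0
  (5Δ to stable)
t=1 Δ0: w4=0 w6=0 w1=0 clk=1 w0=0 w7=1 w5=0 w2=1 w3=1
  Δ1: clk:1→0
  (1Δ to stable)

yes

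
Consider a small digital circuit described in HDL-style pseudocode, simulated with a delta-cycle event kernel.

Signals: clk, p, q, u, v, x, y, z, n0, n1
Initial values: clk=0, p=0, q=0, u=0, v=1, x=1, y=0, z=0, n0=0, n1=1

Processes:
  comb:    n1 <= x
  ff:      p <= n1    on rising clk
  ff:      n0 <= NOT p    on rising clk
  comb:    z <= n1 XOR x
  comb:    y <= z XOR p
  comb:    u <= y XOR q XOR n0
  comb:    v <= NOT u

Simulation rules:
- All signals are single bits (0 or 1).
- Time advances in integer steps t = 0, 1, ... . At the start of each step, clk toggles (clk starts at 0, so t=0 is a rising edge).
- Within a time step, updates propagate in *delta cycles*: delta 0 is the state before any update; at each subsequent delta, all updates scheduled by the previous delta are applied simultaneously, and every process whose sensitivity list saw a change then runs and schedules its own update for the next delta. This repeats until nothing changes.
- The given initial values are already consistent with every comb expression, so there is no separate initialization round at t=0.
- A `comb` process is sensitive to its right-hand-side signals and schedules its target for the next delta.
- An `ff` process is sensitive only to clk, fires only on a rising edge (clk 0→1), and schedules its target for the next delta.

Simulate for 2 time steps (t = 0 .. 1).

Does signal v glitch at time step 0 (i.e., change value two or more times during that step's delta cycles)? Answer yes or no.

yes

t=0 Δ0: v=1 p=0 clk=0 y=0 n0=0 q=0 u=0 x=1 n1=1 z=0
  Δ1: clk:0→1
  Δ2: p:0→1, n0:0→1
  Δ3: y:0→1, u:0→1
  Δ4: v:1→0, u:1→0
  Δ5: v:0→1
  (5Δ to stable)
t=1 Δ0: v=1 p=1 clk=1 y=1 n0=1 q=0 u=0 x=1 n1=1 z=0
  Δ1: clk:1→0
  (1Δ to stable)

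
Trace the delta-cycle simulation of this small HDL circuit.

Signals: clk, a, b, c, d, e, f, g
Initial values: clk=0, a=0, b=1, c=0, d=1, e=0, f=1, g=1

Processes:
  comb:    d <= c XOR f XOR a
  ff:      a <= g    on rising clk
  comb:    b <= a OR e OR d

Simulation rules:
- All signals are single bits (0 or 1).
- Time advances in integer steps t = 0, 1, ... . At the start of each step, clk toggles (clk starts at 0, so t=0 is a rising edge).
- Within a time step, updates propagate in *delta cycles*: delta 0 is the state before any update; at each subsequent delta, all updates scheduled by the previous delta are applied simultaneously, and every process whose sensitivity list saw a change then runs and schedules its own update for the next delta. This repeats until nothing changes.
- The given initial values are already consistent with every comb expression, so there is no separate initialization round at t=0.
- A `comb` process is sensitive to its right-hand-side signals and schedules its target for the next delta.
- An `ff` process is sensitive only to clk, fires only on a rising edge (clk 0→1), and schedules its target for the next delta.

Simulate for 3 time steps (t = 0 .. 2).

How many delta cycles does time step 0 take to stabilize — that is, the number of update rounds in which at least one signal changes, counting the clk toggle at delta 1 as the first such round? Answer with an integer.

[bits: c,d,a,clk,f,g,b,e]
t=0: Δ0=01001110 Δ1=01011110 Δ2=01111110 Δ3=00111110 | 3Δ
t=1: Δ0=00111110 Δ1=00101110 | 1Δ
t=2: Δ0=00101110 Δ1=00111110 | 1Δ

3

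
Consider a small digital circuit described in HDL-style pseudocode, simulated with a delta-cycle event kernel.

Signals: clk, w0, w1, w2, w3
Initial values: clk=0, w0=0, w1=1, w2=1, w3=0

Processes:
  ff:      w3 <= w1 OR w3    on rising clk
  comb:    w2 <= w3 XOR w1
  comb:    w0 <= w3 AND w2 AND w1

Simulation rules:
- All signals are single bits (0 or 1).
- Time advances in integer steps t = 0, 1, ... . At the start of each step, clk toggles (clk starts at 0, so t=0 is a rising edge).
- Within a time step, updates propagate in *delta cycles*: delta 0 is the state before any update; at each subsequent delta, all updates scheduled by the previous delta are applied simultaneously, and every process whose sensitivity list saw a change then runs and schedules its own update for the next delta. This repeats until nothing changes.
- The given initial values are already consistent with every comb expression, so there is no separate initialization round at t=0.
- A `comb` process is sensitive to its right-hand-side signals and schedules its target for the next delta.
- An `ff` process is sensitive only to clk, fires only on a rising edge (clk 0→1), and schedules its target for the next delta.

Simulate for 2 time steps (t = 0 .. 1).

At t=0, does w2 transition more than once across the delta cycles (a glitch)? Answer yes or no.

[bits: w1,w3,w0,w2,clk]
t=0: Δ0=10010 Δ1=10011 Δ2=11011 Δ3=11101 Δ4=11001 | 4Δ
t=1: Δ0=11001 Δ1=11000 | 1Δ

no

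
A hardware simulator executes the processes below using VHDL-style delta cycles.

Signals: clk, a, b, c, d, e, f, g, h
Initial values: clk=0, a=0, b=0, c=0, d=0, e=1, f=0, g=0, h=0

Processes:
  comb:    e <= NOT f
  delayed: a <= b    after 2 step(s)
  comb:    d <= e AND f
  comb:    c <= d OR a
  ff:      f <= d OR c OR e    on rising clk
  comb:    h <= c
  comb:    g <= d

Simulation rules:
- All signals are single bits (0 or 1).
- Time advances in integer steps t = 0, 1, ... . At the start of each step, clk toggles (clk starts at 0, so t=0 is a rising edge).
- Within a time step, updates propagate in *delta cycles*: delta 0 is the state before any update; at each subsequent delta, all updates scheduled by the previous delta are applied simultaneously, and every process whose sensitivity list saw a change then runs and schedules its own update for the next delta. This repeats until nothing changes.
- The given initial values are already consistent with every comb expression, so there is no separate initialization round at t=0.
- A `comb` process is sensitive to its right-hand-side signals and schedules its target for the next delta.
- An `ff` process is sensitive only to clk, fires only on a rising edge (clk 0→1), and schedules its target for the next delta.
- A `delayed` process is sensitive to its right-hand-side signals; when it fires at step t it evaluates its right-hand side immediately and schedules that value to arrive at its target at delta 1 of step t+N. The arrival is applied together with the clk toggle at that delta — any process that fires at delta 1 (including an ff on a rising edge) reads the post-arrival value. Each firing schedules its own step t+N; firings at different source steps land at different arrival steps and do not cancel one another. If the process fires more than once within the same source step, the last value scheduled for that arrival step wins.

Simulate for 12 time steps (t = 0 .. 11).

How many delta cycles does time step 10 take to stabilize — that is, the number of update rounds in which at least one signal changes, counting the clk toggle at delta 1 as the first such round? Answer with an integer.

3

t=0 Δ0: e=1 h=0 c=0 b=0 g=0 a=0 clk=0 f=0 d=0
  Δ1: clk:0→1
  Δ2: f:0→1
  Δ3: e:1→0, d:0→1
  Δ4: c:0→1, g:0→1, d:1→0
  Δ5: h:0→1, c:1→0, g:1→0
  Δ6: h:1→0
  (6Δ to stable)
t=1 Δ0: e=0 h=0 c=0 b=0 g=0 a=0 clk=1 f=1 d=0
  Δ1: clk:1→0
  (1Δ to stable)
t=2 Δ0: e=0 h=0 c=0 b=0 g=0 a=0 clk=0 f=1 d=0
  Δ1: clk:0→1
  Δ2: f:1→0
  Δ3: e:0→1
  (3Δ to stable)
t=3 Δ0: e=1 h=0 c=0 b=0 g=0 a=0 clk=1 f=0 d=0
  Δ1: clk:1→0
  (1Δ to stable)
t=4 Δ0: e=1 h=0 c=0 b=0 g=0 a=0 clk=0 f=0 d=0
  Δ1: clk:0→1
  Δ2: f:0→1
  Δ3: e:1→0, d:0→1
  Δ4: c:0→1, g:0→1, d:1→0
  Δ5: h:0→1, c:1→0, g:1→0
  Δ6: h:1→0
  (6Δ to stable)
t=5 Δ0: e=0 h=0 c=0 b=0 g=0 a=0 clk=1 f=1 d=0
  Δ1: clk:1→0
  (1Δ to stable)
t=6 Δ0: e=0 h=0 c=0 b=0 g=0 a=0 clk=0 f=1 d=0
  Δ1: clk:0→1
  Δ2: f:1→0
  Δ3: e:0→1
  (3Δ to stable)
t=7 Δ0: e=1 h=0 c=0 b=0 g=0 a=0 clk=1 f=0 d=0
  Δ1: clk:1→0
  (1Δ to stable)
t=8 Δ0: e=1 h=0 c=0 b=0 g=0 a=0 clk=0 f=0 d=0
  Δ1: clk:0→1
  Δ2: f:0→1
  Δ3: e:1→0, d:0→1
  Δ4: c:0→1, g:0→1, d:1→0
  Δ5: h:0→1, c:1→0, g:1→0
  Δ6: h:1→0
  (6Δ to stable)
t=9 Δ0: e=0 h=0 c=0 b=0 g=0 a=0 clk=1 f=1 d=0
  Δ1: clk:1→0
  (1Δ to stable)
t=10 Δ0: e=0 h=0 c=0 b=0 g=0 a=0 clk=0 f=1 d=0
  Δ1: clk:0→1
  Δ2: f:1→0
  Δ3: e:0→1
  (3Δ to stable)
t=11 Δ0: e=1 h=0 c=0 b=0 g=0 a=0 clk=1 f=0 d=0
  Δ1: clk:1→0
  (1Δ to stable)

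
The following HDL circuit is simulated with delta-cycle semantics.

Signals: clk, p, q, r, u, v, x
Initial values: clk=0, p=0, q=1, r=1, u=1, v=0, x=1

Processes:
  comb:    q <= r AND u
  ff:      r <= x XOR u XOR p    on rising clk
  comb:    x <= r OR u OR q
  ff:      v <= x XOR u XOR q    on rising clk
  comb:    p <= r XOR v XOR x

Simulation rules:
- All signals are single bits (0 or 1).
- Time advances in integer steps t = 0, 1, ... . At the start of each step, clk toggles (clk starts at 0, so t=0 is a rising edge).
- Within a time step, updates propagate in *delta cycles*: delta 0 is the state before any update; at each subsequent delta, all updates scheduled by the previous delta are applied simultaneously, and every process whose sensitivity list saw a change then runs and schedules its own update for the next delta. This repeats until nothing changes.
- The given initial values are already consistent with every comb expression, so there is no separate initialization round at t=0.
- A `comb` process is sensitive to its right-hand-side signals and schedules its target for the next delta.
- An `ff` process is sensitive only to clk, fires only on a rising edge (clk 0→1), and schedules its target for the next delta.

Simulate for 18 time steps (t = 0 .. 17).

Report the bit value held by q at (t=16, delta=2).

0

[bits: v,clk,r,u,p,x,q]
t=0: Δ0=0011011 Δ1=0111011 Δ2=1101011 Δ3=1101010 | 3Δ
t=1: Δ0=1101010 Δ1=1001010 | 1Δ
t=2: Δ0=1001010 Δ1=1101010 Δ2=0101010 Δ3=0101110 | 3Δ
t=3: Δ0=0101110 Δ1=0001110 | 1Δ
t=4: Δ0=0001110 Δ1=0101110 Δ2=0111110 Δ3=0111011 | 3Δ
t=5: Δ0=0111011 Δ1=0011011 | 1Δ
t=6: Δ0=0011011 Δ1=0111011 Δ2=1101011 Δ3=1101010 | 3Δ
t=7: Δ0=1101010 Δ1=1001010 | 1Δ
t=8: Δ0=1001010 Δ1=1101010 Δ2=0101010 Δ3=0101110 | 3Δ
t=9: Δ0=0101110 Δ1=0001110 | 1Δ
t=10: Δ0=0001110 Δ1=0101110 Δ2=0111110 Δ3=0111011 | 3Δ
t=11: Δ0=0111011 Δ1=0011011 | 1Δ
t=12: Δ0=0011011 Δ1=0111011 Δ2=1101011 Δ3=1101010 | 3Δ
t=13: Δ0=1101010 Δ1=1001010 | 1Δ
t=14: Δ0=1001010 Δ1=1101010 Δ2=0101010 Δ3=0101110 | 3Δ
t=15: Δ0=0101110 Δ1=0001110 | 1Δ
t=16: Δ0=0001110 Δ1=0101110 Δ2=0111110 Δ3=0111011 | 3Δ
t=17: Δ0=0111011 Δ1=0011011 | 1Δ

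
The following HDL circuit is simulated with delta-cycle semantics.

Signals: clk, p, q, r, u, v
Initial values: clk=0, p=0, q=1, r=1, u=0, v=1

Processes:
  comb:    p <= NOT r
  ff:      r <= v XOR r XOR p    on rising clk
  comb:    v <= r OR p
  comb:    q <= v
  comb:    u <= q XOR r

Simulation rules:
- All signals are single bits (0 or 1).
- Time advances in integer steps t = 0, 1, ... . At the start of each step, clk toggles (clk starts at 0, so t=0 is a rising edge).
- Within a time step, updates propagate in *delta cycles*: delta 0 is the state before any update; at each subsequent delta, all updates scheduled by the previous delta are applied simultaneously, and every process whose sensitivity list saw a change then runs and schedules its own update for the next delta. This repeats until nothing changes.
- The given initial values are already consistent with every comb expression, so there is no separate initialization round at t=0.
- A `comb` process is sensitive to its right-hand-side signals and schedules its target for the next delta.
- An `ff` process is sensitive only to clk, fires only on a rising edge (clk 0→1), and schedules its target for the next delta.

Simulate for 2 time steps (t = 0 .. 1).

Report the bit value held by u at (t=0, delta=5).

t0.Δ0 v=1 q=1 u=0 clk=0 p=0 r=1
t0.Δ1 v=1 q=1 u=0 clk=1 p=0 r=1
t0.Δ2 v=1 q=1 u=0 clk=1 p=0 r=0
t0.Δ3 v=0 q=1 u=1 clk=1 p=1 r=0
t0.Δ4 v=1 q=0 u=1 clk=1 p=1 r=0
t0.Δ5 v=1 q=1 u=0 clk=1 p=1 r=0
t0.Δ6 v=1 q=1 u=1 clk=1 p=1 r=0
t1.Δ0 v=1 q=1 u=1 clk=1 p=1 r=0
t1.Δ1 v=1 q=1 u=1 clk=0 p=1 r=0

0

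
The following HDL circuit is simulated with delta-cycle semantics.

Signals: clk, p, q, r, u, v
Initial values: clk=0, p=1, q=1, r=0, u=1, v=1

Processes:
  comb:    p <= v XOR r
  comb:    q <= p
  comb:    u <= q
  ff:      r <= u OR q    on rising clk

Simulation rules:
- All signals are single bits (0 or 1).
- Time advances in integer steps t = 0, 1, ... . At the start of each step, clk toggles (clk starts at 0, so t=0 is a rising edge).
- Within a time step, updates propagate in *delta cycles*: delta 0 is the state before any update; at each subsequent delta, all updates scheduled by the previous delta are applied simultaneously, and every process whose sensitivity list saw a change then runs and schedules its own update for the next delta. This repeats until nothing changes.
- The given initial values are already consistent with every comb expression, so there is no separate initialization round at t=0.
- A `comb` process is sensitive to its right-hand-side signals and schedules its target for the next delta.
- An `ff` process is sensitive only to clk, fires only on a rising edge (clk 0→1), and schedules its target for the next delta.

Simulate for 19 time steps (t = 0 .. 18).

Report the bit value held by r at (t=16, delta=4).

1

t0.Δ0 clk=0 r=0 q=1 u=1 p=1 v=1
t0.Δ1 clk=1 r=0 q=1 u=1 p=1 v=1
t0.Δ2 clk=1 r=1 q=1 u=1 p=1 v=1
t0.Δ3 clk=1 r=1 q=1 u=1 p=0 v=1
t0.Δ4 clk=1 r=1 q=0 u=1 p=0 v=1
t0.Δ5 clk=1 r=1 q=0 u=0 p=0 v=1
t1.Δ0 clk=1 r=1 q=0 u=0 p=0 v=1
t1.Δ1 clk=0 r=1 q=0 u=0 p=0 v=1
t2.Δ0 clk=0 r=1 q=0 u=0 p=0 v=1
t2.Δ1 clk=1 r=1 q=0 u=0 p=0 v=1
t2.Δ2 clk=1 r=0 q=0 u=0 p=0 v=1
t2.Δ3 clk=1 r=0 q=0 u=0 p=1 v=1
t2.Δ4 clk=1 r=0 q=1 u=0 p=1 v=1
t2.Δ5 clk=1 r=0 q=1 u=1 p=1 v=1
t3.Δ0 clk=1 r=0 q=1 u=1 p=1 v=1
t3.Δ1 clk=0 r=0 q=1 u=1 p=1 v=1
t4.Δ0 clk=0 r=0 q=1 u=1 p=1 v=1
t4.Δ1 clk=1 r=0 q=1 u=1 p=1 v=1
t4.Δ2 clk=1 r=1 q=1 u=1 p=1 v=1
t4.Δ3 clk=1 r=1 q=1 u=1 p=0 v=1
t4.Δ4 clk=1 r=1 q=0 u=1 p=0 v=1
t4.Δ5 clk=1 r=1 q=0 u=0 p=0 v=1
t5.Δ0 clk=1 r=1 q=0 u=0 p=0 v=1
t5.Δ1 clk=0 r=1 q=0 u=0 p=0 v=1
t6.Δ0 clk=0 r=1 q=0 u=0 p=0 v=1
t6.Δ1 clk=1 r=1 q=0 u=0 p=0 v=1
t6.Δ2 clk=1 r=0 q=0 u=0 p=0 v=1
t6.Δ3 clk=1 r=0 q=0 u=0 p=1 v=1
t6.Δ4 clk=1 r=0 q=1 u=0 p=1 v=1
t6.Δ5 clk=1 r=0 q=1 u=1 p=1 v=1
t7.Δ0 clk=1 r=0 q=1 u=1 p=1 v=1
t7.Δ1 clk=0 r=0 q=1 u=1 p=1 v=1
t8.Δ0 clk=0 r=0 q=1 u=1 p=1 v=1
t8.Δ1 clk=1 r=0 q=1 u=1 p=1 v=1
t8.Δ2 clk=1 r=1 q=1 u=1 p=1 v=1
t8.Δ3 clk=1 r=1 q=1 u=1 p=0 v=1
t8.Δ4 clk=1 r=1 q=0 u=1 p=0 v=1
t8.Δ5 clk=1 r=1 q=0 u=0 p=0 v=1
t9.Δ0 clk=1 r=1 q=0 u=0 p=0 v=1
t9.Δ1 clk=0 r=1 q=0 u=0 p=0 v=1
t10.Δ0 clk=0 r=1 q=0 u=0 p=0 v=1
t10.Δ1 clk=1 r=1 q=0 u=0 p=0 v=1
t10.Δ2 clk=1 r=0 q=0 u=0 p=0 v=1
t10.Δ3 clk=1 r=0 q=0 u=0 p=1 v=1
t10.Δ4 clk=1 r=0 q=1 u=0 p=1 v=1
t10.Δ5 clk=1 r=0 q=1 u=1 p=1 v=1
t11.Δ0 clk=1 r=0 q=1 u=1 p=1 v=1
t11.Δ1 clk=0 r=0 q=1 u=1 p=1 v=1
t12.Δ0 clk=0 r=0 q=1 u=1 p=1 v=1
t12.Δ1 clk=1 r=0 q=1 u=1 p=1 v=1
t12.Δ2 clk=1 r=1 q=1 u=1 p=1 v=1
t12.Δ3 clk=1 r=1 q=1 u=1 p=0 v=1
t12.Δ4 clk=1 r=1 q=0 u=1 p=0 v=1
t12.Δ5 clk=1 r=1 q=0 u=0 p=0 v=1
t13.Δ0 clk=1 r=1 q=0 u=0 p=0 v=1
t13.Δ1 clk=0 r=1 q=0 u=0 p=0 v=1
t14.Δ0 clk=0 r=1 q=0 u=0 p=0 v=1
t14.Δ1 clk=1 r=1 q=0 u=0 p=0 v=1
t14.Δ2 clk=1 r=0 q=0 u=0 p=0 v=1
t14.Δ3 clk=1 r=0 q=0 u=0 p=1 v=1
t14.Δ4 clk=1 r=0 q=1 u=0 p=1 v=1
t14.Δ5 clk=1 r=0 q=1 u=1 p=1 v=1
t15.Δ0 clk=1 r=0 q=1 u=1 p=1 v=1
t15.Δ1 clk=0 r=0 q=1 u=1 p=1 v=1
t16.Δ0 clk=0 r=0 q=1 u=1 p=1 v=1
t16.Δ1 clk=1 r=0 q=1 u=1 p=1 v=1
t16.Δ2 clk=1 r=1 q=1 u=1 p=1 v=1
t16.Δ3 clk=1 r=1 q=1 u=1 p=0 v=1
t16.Δ4 clk=1 r=1 q=0 u=1 p=0 v=1
t16.Δ5 clk=1 r=1 q=0 u=0 p=0 v=1
t17.Δ0 clk=1 r=1 q=0 u=0 p=0 v=1
t17.Δ1 clk=0 r=1 q=0 u=0 p=0 v=1
t18.Δ0 clk=0 r=1 q=0 u=0 p=0 v=1
t18.Δ1 clk=1 r=1 q=0 u=0 p=0 v=1
t18.Δ2 clk=1 r=0 q=0 u=0 p=0 v=1
t18.Δ3 clk=1 r=0 q=0 u=0 p=1 v=1
t18.Δ4 clk=1 r=0 q=1 u=0 p=1 v=1
t18.Δ5 clk=1 r=0 q=1 u=1 p=1 v=1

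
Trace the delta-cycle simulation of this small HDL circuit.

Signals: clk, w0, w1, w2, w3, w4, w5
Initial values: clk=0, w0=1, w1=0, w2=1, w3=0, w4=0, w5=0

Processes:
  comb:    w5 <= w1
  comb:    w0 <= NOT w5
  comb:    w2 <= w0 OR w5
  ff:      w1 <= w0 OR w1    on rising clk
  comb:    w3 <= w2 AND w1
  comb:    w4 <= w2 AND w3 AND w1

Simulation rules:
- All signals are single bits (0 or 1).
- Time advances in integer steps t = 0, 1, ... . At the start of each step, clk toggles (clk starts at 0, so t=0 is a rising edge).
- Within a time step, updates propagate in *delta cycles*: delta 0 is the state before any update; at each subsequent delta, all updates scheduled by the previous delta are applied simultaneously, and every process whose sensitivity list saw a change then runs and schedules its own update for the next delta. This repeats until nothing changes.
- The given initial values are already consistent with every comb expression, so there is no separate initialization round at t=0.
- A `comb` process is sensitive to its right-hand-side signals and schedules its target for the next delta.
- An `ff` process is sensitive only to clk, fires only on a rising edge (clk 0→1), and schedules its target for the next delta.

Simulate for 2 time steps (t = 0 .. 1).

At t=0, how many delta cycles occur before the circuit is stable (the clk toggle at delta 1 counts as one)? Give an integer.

t0.Δ0 w3=0 w4=0 w5=0 w2=1 w1=0 w0=1 clk=0
t0.Δ1 w3=0 w4=0 w5=0 w2=1 w1=0 w0=1 clk=1
t0.Δ2 w3=0 w4=0 w5=0 w2=1 w1=1 w0=1 clk=1
t0.Δ3 w3=1 w4=0 w5=1 w2=1 w1=1 w0=1 clk=1
t0.Δ4 w3=1 w4=1 w5=1 w2=1 w1=1 w0=0 clk=1
t1.Δ0 w3=1 w4=1 w5=1 w2=1 w1=1 w0=0 clk=1
t1.Δ1 w3=1 w4=1 w5=1 w2=1 w1=1 w0=0 clk=0

4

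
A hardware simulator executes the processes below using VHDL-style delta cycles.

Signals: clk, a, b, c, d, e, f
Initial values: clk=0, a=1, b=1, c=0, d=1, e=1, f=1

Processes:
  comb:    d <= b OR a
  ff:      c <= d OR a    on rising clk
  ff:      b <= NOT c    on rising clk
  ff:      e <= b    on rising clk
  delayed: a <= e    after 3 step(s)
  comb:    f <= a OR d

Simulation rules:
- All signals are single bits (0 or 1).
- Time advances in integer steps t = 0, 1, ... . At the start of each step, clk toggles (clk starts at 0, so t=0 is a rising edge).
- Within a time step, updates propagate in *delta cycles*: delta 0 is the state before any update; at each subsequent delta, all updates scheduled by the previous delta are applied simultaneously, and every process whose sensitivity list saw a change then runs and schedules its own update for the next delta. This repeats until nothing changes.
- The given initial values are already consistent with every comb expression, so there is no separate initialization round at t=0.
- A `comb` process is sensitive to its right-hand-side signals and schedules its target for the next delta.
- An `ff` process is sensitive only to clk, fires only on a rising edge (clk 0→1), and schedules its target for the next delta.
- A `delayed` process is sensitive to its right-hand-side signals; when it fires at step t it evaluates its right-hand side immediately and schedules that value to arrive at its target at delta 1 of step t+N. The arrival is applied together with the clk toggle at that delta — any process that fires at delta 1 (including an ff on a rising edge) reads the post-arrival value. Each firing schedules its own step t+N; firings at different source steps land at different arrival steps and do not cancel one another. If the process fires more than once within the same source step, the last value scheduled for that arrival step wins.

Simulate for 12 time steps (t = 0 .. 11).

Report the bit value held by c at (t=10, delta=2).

0

t=0 Δ0: e=1 b=1 f=1 clk=0 c=0 d=1 a=1
  Δ1: clk:0→1
  Δ2: c:0→1
  (2Δ to stable)
t=1 Δ0: e=1 b=1 f=1 clk=1 c=1 d=1 a=1
  Δ1: clk:1→0
  (1Δ to stable)
t=2 Δ0: e=1 b=1 f=1 clk=0 c=1 d=1 a=1
  Δ1: clk:0→1
  Δ2: b:1→0
  (2Δ to stable)
t=3 Δ0: e=1 b=0 f=1 clk=1 c=1 d=1 a=1
  Δ1: clk:1→0
  (1Δ to stable)
t=4 Δ0: e=1 b=0 f=1 clk=0 c=1 d=1 a=1
  Δ1: clk:0→1
  Δ2: e:1→0
  (2Δ to stable)
t=5 Δ0: e=0 b=0 f=1 clk=1 c=1 d=1 a=1
  Δ1: clk:1→0
  (1Δ to stable)
t=6 Δ0: e=0 b=0 f=1 clk=0 c=1 d=1 a=1
  Δ1: clk:0→1
  (1Δ to stable)
t=7 Δ0: e=0 b=0 f=1 clk=1 c=1 d=1 a=1
  Δ1: clk:1→0, a:1→0
  Δ2: d:1→0
  Δ3: f:1→0
  (3Δ to stable)
t=8 Δ0: e=0 b=0 f=0 clk=0 c=1 d=0 a=0
  Δ1: clk:0→1
  Δ2: c:1→0
  (2Δ to stable)
t=9 Δ0: e=0 b=0 f=0 clk=1 c=0 d=0 a=0
  Δ1: clk:1→0
  (1Δ to stable)
t=10 Δ0: e=0 b=0 f=0 clk=0 c=0 d=0 a=0
  Δ1: clk:0→1
  Δ2: b:0→1
  Δ3: d:0→1
  Δ4: f:0→1
  (4Δ to stable)
t=11 Δ0: e=0 b=1 f=1 clk=1 c=0 d=1 a=0
  Δ1: clk:1→0
  (1Δ to stable)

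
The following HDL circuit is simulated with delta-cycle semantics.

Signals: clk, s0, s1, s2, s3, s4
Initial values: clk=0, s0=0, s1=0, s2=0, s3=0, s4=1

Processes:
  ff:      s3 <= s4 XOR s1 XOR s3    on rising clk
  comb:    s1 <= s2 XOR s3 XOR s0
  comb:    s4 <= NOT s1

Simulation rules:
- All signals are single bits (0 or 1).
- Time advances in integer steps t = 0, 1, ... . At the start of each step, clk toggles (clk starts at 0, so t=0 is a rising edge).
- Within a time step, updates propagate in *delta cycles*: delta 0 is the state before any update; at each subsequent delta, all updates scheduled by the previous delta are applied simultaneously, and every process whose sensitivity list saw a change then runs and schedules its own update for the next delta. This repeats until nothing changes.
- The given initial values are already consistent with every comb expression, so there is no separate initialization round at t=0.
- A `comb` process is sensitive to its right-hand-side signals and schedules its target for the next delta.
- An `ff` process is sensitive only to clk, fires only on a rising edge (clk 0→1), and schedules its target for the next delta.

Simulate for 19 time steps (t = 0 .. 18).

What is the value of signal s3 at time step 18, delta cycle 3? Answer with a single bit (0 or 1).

0

t=0 Δ0: s0=0 s3=0 s1=0 clk=0 s4=1 s2=0
  Δ1: clk:0→1
  Δ2: s3:0→1
  Δ3: s1:0→1
  Δ4: s4:1→0
  (4Δ to stable)
t=1 Δ0: s0=0 s3=1 s1=1 clk=1 s4=0 s2=0
  Δ1: clk:1→0
  (1Δ to stable)
t=2 Δ0: s0=0 s3=1 s1=1 clk=0 s4=0 s2=0
  Δ1: clk:0→1
  Δ2: s3:1→0
  Δ3: s1:1→0
  Δ4: s4:0→1
  (4Δ to stable)
t=3 Δ0: s0=0 s3=0 s1=0 clk=1 s4=1 s2=0
  Δ1: clk:1→0
  (1Δ to stable)
t=4 Δ0: s0=0 s3=0 s1=0 clk=0 s4=1 s2=0
  Δ1: clk:0→1
  Δ2: s3:0→1
  Δ3: s1:0→1
  Δ4: s4:1→0
  (4Δ to stable)
t=5 Δ0: s0=0 s3=1 s1=1 clk=1 s4=0 s2=0
  Δ1: clk:1→0
  (1Δ to stable)
t=6 Δ0: s0=0 s3=1 s1=1 clk=0 s4=0 s2=0
  Δ1: clk:0→1
  Δ2: s3:1→0
  Δ3: s1:1→0
  Δ4: s4:0→1
  (4Δ to stable)
t=7 Δ0: s0=0 s3=0 s1=0 clk=1 s4=1 s2=0
  Δ1: clk:1→0
  (1Δ to stable)
t=8 Δ0: s0=0 s3=0 s1=0 clk=0 s4=1 s2=0
  Δ1: clk:0→1
  Δ2: s3:0→1
  Δ3: s1:0→1
  Δ4: s4:1→0
  (4Δ to stable)
t=9 Δ0: s0=0 s3=1 s1=1 clk=1 s4=0 s2=0
  Δ1: clk:1→0
  (1Δ to stable)
t=10 Δ0: s0=0 s3=1 s1=1 clk=0 s4=0 s2=0
  Δ1: clk:0→1
  Δ2: s3:1→0
  Δ3: s1:1→0
  Δ4: s4:0→1
  (4Δ to stable)
t=11 Δ0: s0=0 s3=0 s1=0 clk=1 s4=1 s2=0
  Δ1: clk:1→0
  (1Δ to stable)
t=12 Δ0: s0=0 s3=0 s1=0 clk=0 s4=1 s2=0
  Δ1: clk:0→1
  Δ2: s3:0→1
  Δ3: s1:0→1
  Δ4: s4:1→0
  (4Δ to stable)
t=13 Δ0: s0=0 s3=1 s1=1 clk=1 s4=0 s2=0
  Δ1: clk:1→0
  (1Δ to stable)
t=14 Δ0: s0=0 s3=1 s1=1 clk=0 s4=0 s2=0
  Δ1: clk:0→1
  Δ2: s3:1→0
  Δ3: s1:1→0
  Δ4: s4:0→1
  (4Δ to stable)
t=15 Δ0: s0=0 s3=0 s1=0 clk=1 s4=1 s2=0
  Δ1: clk:1→0
  (1Δ to stable)
t=16 Δ0: s0=0 s3=0 s1=0 clk=0 s4=1 s2=0
  Δ1: clk:0→1
  Δ2: s3:0→1
  Δ3: s1:0→1
  Δ4: s4:1→0
  (4Δ to stable)
t=17 Δ0: s0=0 s3=1 s1=1 clk=1 s4=0 s2=0
  Δ1: clk:1→0
  (1Δ to stable)
t=18 Δ0: s0=0 s3=1 s1=1 clk=0 s4=0 s2=0
  Δ1: clk:0→1
  Δ2: s3:1→0
  Δ3: s1:1→0
  Δ4: s4:0→1
  (4Δ to stable)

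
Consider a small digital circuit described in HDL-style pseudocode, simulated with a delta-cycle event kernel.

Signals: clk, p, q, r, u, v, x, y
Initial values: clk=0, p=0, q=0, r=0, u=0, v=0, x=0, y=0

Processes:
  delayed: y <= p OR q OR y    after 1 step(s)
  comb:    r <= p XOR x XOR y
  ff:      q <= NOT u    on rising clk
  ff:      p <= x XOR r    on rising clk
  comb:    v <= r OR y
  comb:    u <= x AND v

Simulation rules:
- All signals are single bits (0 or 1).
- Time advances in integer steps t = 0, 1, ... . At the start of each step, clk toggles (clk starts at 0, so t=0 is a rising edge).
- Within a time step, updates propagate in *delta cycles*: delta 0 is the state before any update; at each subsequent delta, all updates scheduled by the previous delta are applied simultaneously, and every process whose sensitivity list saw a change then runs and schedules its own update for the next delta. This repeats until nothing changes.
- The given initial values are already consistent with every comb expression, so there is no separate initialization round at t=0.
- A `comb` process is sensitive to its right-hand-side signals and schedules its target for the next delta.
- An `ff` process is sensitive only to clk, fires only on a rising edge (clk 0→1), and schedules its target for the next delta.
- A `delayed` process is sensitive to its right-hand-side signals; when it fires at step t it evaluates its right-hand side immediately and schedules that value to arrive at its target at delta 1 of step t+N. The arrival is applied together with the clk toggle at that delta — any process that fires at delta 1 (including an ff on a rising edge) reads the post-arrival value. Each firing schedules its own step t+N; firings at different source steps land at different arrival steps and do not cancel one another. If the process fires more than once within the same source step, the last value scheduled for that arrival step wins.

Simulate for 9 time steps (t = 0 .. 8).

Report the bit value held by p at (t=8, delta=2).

0

t=0 Δ0: r=0 p=0 y=0 v=0 clk=0 u=0 x=0 q=0
  Δ1: clk:0→1
  Δ2: q:0→1
  (2Δ to stable)
t=1 Δ0: r=0 p=0 y=0 v=0 clk=1 u=0 x=0 q=1
  Δ1: y:0→1, clk:1→0
  Δ2: r:0→1, v:0→1
  (2Δ to stable)
t=2 Δ0: r=1 p=0 y=1 v=1 clk=0 u=0 x=0 q=1
  Δ1: clk:0→1
  Δ2: p:0→1
  Δ3: r:1→0
  (3Δ to stable)
t=3 Δ0: r=0 p=1 y=1 v=1 clk=1 u=0 x=0 q=1
  Δ1: clk:1→0
  (1Δ to stable)
t=4 Δ0: r=0 p=1 y=1 v=1 clk=0 u=0 x=0 q=1
  Δ1: clk:0→1
  Δ2: p:1→0
  Δ3: r:0→1
  (3Δ to stable)
t=5 Δ0: r=1 p=0 y=1 v=1 clk=1 u=0 x=0 q=1
  Δ1: clk:1→0
  (1Δ to stable)
t=6 Δ0: r=1 p=0 y=1 v=1 clk=0 u=0 x=0 q=1
  Δ1: clk:0→1
  Δ2: p:0→1
  Δ3: r:1→0
  (3Δ to stable)
t=7 Δ0: r=0 p=1 y=1 v=1 clk=1 u=0 x=0 q=1
  Δ1: clk:1→0
  (1Δ to stable)
t=8 Δ0: r=0 p=1 y=1 v=1 clk=0 u=0 x=0 q=1
  Δ1: clk:0→1
  Δ2: p:1→0
  Δ3: r:0→1
  (3Δ to stable)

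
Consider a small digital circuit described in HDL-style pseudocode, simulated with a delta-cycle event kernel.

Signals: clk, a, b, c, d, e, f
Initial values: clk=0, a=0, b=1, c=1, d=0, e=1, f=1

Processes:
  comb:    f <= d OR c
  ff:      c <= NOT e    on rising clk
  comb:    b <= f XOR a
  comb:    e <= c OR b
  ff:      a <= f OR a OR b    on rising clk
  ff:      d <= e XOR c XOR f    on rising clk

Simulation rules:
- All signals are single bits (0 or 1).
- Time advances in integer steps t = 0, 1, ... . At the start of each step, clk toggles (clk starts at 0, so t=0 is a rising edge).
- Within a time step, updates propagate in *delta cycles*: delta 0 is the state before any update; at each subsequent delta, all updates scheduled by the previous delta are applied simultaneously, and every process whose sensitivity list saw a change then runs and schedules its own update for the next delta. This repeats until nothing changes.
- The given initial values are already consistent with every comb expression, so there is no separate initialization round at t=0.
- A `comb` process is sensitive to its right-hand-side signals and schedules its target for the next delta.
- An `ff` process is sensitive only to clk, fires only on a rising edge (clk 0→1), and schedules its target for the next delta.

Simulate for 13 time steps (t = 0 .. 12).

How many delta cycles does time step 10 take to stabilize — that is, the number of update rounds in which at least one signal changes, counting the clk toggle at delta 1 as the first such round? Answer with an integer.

t=0 Δ0: c=1 a=0 clk=0 e=1 f=1 d=0 b=1
  Δ1: clk:0→1
  Δ2: c:1→0, a:0→1, d:0→1
  Δ3: b:1→0
  Δ4: e:1→0
  (4Δ to stable)
t=1 Δ0: c=0 a=1 clk=1 e=0 f=1 d=1 b=0
  Δ1: clk:1→0
  (1Δ to stable)
t=2 Δ0: c=0 a=1 clk=0 e=0 f=1 d=1 b=0
  Δ1: clk:0→1
  Δ2: c:0→1
  Δ3: e:0→1
  (3Δ to stable)
t=3 Δ0: c=1 a=1 clk=1 e=1 f=1 d=1 b=0
  Δ1: clk:1→0
  (1Δ to stable)
t=4 Δ0: c=1 a=1 clk=0 e=1 f=1 d=1 b=0
  Δ1: clk:0→1
  Δ2: c:1→0
  Δ3: e:1→0
  (3Δ to stable)
t=5 Δ0: c=0 a=1 clk=1 e=0 f=1 d=1 b=0
  Δ1: clk:1→0
  (1Δ to stable)
t=6 Δ0: c=0 a=1 clk=0 e=0 f=1 d=1 b=0
  Δ1: clk:0→1
  Δ2: c:0→1
  Δ3: e:0→1
  (3Δ to stable)
t=7 Δ0: c=1 a=1 clk=1 e=1 f=1 d=1 b=0
  Δ1: clk:1→0
  (1Δ to stable)
t=8 Δ0: c=1 a=1 clk=0 e=1 f=1 d=1 b=0
  Δ1: clk:0→1
  Δ2: c:1→0
  Δ3: e:1→0
  (3Δ to stable)
t=9 Δ0: c=0 a=1 clk=1 e=0 f=1 d=1 b=0
  Δ1: clk:1→0
  (1Δ to stable)
t=10 Δ0: c=0 a=1 clk=0 e=0 f=1 d=1 b=0
  Δ1: clk:0→1
  Δ2: c:0→1
  Δ3: e:0→1
  (3Δ to stable)
t=11 Δ0: c=1 a=1 clk=1 e=1 f=1 d=1 b=0
  Δ1: clk:1→0
  (1Δ to stable)
t=12 Δ0: c=1 a=1 clk=0 e=1 f=1 d=1 b=0
  Δ1: clk:0→1
  Δ2: c:1→0
  Δ3: e:1→0
  (3Δ to stable)

3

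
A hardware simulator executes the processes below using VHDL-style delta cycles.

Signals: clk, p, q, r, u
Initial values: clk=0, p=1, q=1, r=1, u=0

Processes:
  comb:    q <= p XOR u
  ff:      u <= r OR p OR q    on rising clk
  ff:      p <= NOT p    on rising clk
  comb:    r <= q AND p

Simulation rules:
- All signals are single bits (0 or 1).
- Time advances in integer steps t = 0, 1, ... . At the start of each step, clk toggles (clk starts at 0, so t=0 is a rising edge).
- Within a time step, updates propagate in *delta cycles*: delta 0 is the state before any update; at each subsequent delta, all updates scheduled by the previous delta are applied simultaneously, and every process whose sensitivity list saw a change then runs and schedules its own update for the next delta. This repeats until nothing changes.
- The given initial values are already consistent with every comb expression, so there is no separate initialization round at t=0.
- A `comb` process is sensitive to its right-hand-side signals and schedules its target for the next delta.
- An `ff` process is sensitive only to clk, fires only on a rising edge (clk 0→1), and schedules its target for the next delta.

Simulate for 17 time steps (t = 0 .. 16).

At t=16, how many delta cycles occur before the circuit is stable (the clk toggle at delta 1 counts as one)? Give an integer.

t=0 Δ0: q=1 p=1 r=1 u=0 clk=0
  Δ1: clk:0→1
  Δ2: p:1→0, u:0→1
  Δ3: r:1→0
  (3Δ to stable)
t=1 Δ0: q=1 p=0 r=0 u=1 clk=1
  Δ1: clk:1→0
  (1Δ to stable)
t=2 Δ0: q=1 p=0 r=0 u=1 clk=0
  Δ1: clk:0→1
  Δ2: p:0→1
  Δ3: q:1→0, r:0→1
  Δ4: r:1→0
  (4Δ to stable)
t=3 Δ0: q=0 p=1 r=0 u=1 clk=1
  Δ1: clk:1→0
  (1Δ to stable)
t=4 Δ0: q=0 p=1 r=0 u=1 clk=0
  Δ1: clk:0→1
  Δ2: p:1→0
  Δ3: q:0→1
  (3Δ to stable)
t=5 Δ0: q=1 p=0 r=0 u=1 clk=1
  Δ1: clk:1→0
  (1Δ to stable)
t=6 Δ0: q=1 p=0 r=0 u=1 clk=0
  Δ1: clk:0→1
  Δ2: p:0→1
  Δ3: q:1→0, r:0→1
  Δ4: r:1→0
  (4Δ to stable)
t=7 Δ0: q=0 p=1 r=0 u=1 clk=1
  Δ1: clk:1→0
  (1Δ to stable)
t=8 Δ0: q=0 p=1 r=0 u=1 clk=0
  Δ1: clk:0→1
  Δ2: p:1→0
  Δ3: q:0→1
  (3Δ to stable)
t=9 Δ0: q=1 p=0 r=0 u=1 clk=1
  Δ1: clk:1→0
  (1Δ to stable)
t=10 Δ0: q=1 p=0 r=0 u=1 clk=0
  Δ1: clk:0→1
  Δ2: p:0→1
  Δ3: q:1→0, r:0→1
  Δ4: r:1→0
  (4Δ to stable)
t=11 Δ0: q=0 p=1 r=0 u=1 clk=1
  Δ1: clk:1→0
  (1Δ to stable)
t=12 Δ0: q=0 p=1 r=0 u=1 clk=0
  Δ1: clk:0→1
  Δ2: p:1→0
  Δ3: q:0→1
  (3Δ to stable)
t=13 Δ0: q=1 p=0 r=0 u=1 clk=1
  Δ1: clk:1→0
  (1Δ to stable)
t=14 Δ0: q=1 p=0 r=0 u=1 clk=0
  Δ1: clk:0→1
  Δ2: p:0→1
  Δ3: q:1→0, r:0→1
  Δ4: r:1→0
  (4Δ to stable)
t=15 Δ0: q=0 p=1 r=0 u=1 clk=1
  Δ1: clk:1→0
  (1Δ to stable)
t=16 Δ0: q=0 p=1 r=0 u=1 clk=0
  Δ1: clk:0→1
  Δ2: p:1→0
  Δ3: q:0→1
  (3Δ to stable)

3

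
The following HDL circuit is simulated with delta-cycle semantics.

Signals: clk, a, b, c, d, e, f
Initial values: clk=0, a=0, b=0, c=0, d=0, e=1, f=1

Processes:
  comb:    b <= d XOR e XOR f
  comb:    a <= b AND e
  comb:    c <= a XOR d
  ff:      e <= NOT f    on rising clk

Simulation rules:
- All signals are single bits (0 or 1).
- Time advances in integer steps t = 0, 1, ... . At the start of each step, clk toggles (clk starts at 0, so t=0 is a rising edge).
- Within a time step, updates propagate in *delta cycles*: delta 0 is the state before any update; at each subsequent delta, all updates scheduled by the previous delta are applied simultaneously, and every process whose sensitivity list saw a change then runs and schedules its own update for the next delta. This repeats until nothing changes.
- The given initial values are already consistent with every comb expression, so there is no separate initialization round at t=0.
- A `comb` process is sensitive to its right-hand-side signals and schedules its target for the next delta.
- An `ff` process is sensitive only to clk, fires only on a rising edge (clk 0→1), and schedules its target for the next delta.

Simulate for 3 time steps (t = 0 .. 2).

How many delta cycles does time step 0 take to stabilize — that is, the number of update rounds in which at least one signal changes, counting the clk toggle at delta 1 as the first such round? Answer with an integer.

3

[bits: a,e,clk,f,b,c,d]
t=0: Δ0=0101000 Δ1=0111000 Δ2=0011000 Δ3=0011100 | 3Δ
t=1: Δ0=0011100 Δ1=0001100 | 1Δ
t=2: Δ0=0001100 Δ1=0011100 | 1Δ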